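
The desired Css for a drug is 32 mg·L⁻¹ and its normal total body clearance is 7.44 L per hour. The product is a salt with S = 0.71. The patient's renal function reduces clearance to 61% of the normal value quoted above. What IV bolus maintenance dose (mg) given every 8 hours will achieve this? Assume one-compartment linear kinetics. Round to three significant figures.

Patient clearance = 0.61 × 7.440 = 4.538 L/h
D = CL × Css × τ / S = 4.538 × 32 × 8 / 0.71 = 1636 mg

1640 mg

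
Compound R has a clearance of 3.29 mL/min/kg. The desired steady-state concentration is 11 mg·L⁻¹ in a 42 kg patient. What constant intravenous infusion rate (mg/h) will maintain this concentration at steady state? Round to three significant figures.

CL = 3.29 mL/min/kg × 42 kg = 138.2 mL/min = 138.2 × 60/1000 = 8.292 L/h
Infusion rate = CL · Css = 8.292 L/h × 11 mg/L = 91.21 mg/h

91.2 mg/h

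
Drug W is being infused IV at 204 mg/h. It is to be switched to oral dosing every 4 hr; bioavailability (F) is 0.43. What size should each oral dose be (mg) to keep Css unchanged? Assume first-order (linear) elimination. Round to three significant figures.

1900 mg

To maintain the same Css, the systemic dosing rate must be unchanged: F·D/τ = infusion rate.
D = rate × τ / F = 204 × 4 / 0.43 = 1898 mg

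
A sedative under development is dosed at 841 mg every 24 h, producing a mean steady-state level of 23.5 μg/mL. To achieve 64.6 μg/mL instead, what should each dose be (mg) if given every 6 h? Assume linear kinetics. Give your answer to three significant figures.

With linear kinetics, Css is proportional to dose rate (D/τ) at fixed clearance.
D₂ = D₁ × (Css,target / Css,current) × (τ₂/τ₁) = 841 × (64.6/23.5) × (6/24) = 578.0 mg

578 mg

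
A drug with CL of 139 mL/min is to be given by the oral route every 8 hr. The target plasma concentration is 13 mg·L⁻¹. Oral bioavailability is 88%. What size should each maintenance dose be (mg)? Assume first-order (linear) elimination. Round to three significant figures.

CL = 139 mL/min = 139 × 0.06 = 8.340 L/h
At steady state, dose per interval replaces the amount cleared in that interval: F·D/τ = CL·Css.
D = CL × Css × τ / F = 8.340 × 13 × 8 / 0.88 = 985.6 mg

986 mg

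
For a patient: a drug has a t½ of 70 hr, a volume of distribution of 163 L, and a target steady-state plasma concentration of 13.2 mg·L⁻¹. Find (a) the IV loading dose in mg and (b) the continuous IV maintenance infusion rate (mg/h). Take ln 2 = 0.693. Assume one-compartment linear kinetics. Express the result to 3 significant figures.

LD = Vd × C = 163.0 × 13.2 = 2152 mg
CL = 0.693 × Vd / t½ = 0.693 × 163.0 / 70 = 1.614 L/h
Infusion rate = CL × Css = 1.614 × 13.2 = 21.30 mg/h

(a) 2150 mg; (b) 21.3 mg/h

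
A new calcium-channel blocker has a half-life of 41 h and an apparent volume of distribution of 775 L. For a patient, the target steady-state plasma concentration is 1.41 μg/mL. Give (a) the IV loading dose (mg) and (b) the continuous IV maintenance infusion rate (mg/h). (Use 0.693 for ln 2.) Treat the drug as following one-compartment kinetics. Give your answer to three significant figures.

(a) 1090 mg; (b) 18.5 mg/h

LD = Vd × C = 775.0 × 1.41 = 1093 mg
CL = 0.693 × Vd / t½ = 0.693 × 775.0 / 41 = 13.10 L/h
Infusion rate = CL × Css = 13.10 × 1.41 = 18.47 mg/h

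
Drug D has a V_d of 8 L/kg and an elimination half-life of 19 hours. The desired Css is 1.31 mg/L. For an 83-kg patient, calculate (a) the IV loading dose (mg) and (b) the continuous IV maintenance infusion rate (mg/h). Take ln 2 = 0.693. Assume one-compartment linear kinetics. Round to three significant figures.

Vd = 8 L/kg × 83 kg = 664.0 L
LD = Vd × C = 664.0 × 1.31 = 869.8 mg
CL = 0.693 × Vd / t½ = 0.693 × 664.0 / 19 = 24.22 L/h
Infusion rate = CL × Css = 24.22 × 1.31 = 31.73 mg/h

(a) 870 mg; (b) 31.7 mg/h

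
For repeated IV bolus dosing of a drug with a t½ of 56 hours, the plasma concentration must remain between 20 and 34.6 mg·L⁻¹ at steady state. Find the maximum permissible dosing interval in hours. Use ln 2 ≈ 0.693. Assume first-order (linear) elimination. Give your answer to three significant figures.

44.3 h

k = 0.693 / t½ = 0.693 / 56 = 0.01238 h⁻¹
Between IV bolus doses, concentration decays as C = C₀·e^(−kτ), so C_peak/C_trough = e^(kτ).
τ_max = ln(C_peak/C_trough) / k = ln(34.6/20) / 0.01238 = 0.5481 / 0.01238 = 44.27 h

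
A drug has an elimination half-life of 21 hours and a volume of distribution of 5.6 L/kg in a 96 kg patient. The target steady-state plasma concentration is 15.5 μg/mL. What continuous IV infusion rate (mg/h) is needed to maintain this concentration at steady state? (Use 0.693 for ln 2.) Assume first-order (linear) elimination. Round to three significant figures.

Vd(total) = 96 kg × 5.6 L/kg = 537.6 L
CL = 0.693 × Vd / t½ = 0.693 × 537.6 / 21 = 17.74 L/h
Infusion rate = CL × Css = 17.74 × 15.5 = 275.0 mg/h

275 mg/h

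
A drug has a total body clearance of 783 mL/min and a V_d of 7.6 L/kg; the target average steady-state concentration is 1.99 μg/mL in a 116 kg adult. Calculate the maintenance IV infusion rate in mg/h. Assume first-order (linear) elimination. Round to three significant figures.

CL = 783 mL/min = 783 × 0.06 = 46.98 L/h
R₀ = 46.98 × 1.99 = 93.49 mg/h

93.5 mg/h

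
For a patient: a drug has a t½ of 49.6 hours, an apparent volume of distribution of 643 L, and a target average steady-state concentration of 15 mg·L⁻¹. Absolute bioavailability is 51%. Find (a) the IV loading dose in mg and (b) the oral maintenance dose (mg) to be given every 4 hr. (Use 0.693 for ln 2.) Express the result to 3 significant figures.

LD = Vd × C = 643.0 × 15 = 9645 mg
CL = 0.693 × Vd / t½ = 0.693 × 643.0 / 49.6 = 8.984 L/h
D = CL × Css × τ / F = 8.984 × 15 × 4 / 0.51 = 1057 mg

(a) 9650 mg; (b) 1060 mg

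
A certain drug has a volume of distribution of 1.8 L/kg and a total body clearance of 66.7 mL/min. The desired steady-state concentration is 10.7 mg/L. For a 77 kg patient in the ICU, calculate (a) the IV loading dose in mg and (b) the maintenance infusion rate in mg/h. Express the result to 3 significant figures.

Vd = 1.8 L/kg × 77 kg = 138.6 L
Loading dose = Vd × C = 138.6 × 10.7 = 1483 mg
CL = 66.7 mL/min × 60/1000 = 4.002 L/h
Infusion rate = 4.002 L/h × 10.7 mg/L = 42.82 mg/h

(a) 1480 mg; (b) 42.8 mg/h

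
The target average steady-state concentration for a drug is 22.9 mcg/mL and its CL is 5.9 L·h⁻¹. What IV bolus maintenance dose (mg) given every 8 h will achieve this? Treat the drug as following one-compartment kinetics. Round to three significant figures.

1080 mg

D = CL × Css × τ = 5.900 × 22.9 × 8 = 1081 mg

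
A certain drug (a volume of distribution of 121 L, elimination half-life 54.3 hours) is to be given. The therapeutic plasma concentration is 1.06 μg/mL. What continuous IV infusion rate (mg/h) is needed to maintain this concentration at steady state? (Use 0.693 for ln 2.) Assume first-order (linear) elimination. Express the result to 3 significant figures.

k = 0.693/54.3 = 0.01276 h⁻¹, so CL = k·Vd = 0.01276 × 121.0 = 1.544 L/h
Infusion rate = CL × Css = 1.544 × 1.06 = 1.637 mg/h

1.64 mg/h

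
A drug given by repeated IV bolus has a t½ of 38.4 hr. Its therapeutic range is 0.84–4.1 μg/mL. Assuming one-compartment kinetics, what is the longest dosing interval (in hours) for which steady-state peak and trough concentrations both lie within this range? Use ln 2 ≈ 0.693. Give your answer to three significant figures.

87.8 h

k = 0.693 / t½ = 0.693 / 38.4 = 0.01805 h⁻¹
Between IV bolus doses, concentration decays as C = C₀·e^(−kτ), so C_peak/C_trough = e^(kτ).
τ_max = ln(C_peak/C_trough) / k = ln(4.1/0.84) / 0.01805 = 1.585 / 0.01805 = 87.81 h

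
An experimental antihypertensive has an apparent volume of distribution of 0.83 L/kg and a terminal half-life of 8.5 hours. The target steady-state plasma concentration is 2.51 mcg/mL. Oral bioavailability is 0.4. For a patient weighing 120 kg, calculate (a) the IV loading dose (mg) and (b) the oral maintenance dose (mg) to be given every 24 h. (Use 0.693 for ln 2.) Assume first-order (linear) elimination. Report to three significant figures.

(a) 250 mg; (b) 1220 mg

Vd(total) = 120 kg × 0.83 L/kg = 99.60 L
LD = Vd × C = 99.60 × 2.51 = 250.0 mg
CL = 0.693 × Vd / t½ = 0.693 × 99.60 / 8.5 = 8.120 L/h
D = CL × Css × τ / F = 8.120 × 2.51 × 24 / 0.4 = 1223 mg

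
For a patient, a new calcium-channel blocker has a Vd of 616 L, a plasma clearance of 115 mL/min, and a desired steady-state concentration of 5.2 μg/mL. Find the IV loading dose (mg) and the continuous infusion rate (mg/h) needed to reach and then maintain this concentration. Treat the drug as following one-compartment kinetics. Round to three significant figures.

(a) 3200 mg; (b) 35.9 mg/h

Loading: fill Vd to C_target → 616.0 L × 5.2 mg/L = 3203 mg
Convert clearance: 115 mL/min × 60 min/h ÷ 1000 mL/L = 6.900 L/h
Infusion rate = 6.900 L/h × 5.2 mg/L = 35.88 mg/h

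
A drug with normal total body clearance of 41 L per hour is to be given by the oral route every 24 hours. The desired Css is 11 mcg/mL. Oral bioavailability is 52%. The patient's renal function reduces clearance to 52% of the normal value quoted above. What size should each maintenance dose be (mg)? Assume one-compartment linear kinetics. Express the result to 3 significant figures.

Patient clearance = 0.52 × 41.00 = 21.32 L/h
D = CL × Css × τ / F = 21.32 × 11 × 24 / 0.52 = 10820 mg

10800 mg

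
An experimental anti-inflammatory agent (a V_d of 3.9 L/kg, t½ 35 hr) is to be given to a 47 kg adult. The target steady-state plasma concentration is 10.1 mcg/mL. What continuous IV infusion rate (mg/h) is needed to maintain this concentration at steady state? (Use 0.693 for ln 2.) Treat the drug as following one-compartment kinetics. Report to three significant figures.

36.7 mg/h

Vd = 3.9 L/kg × 47 kg = 183.3 L
CL = 0.693 × Vd / t½ = 0.693 × 183.3 / 35 = 3.629 L/h
Infusion rate = CL × Css = 3.629 × 10.1 = 36.65 mg/h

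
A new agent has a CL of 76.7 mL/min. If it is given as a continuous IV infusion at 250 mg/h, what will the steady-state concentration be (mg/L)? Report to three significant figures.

54.3 mg/L

CL = 76.7 mL/min = 76.7 × 0.06 = 4.602 L/h
Css = rate / CL = 250 / 4.602 = 54.32 mg/L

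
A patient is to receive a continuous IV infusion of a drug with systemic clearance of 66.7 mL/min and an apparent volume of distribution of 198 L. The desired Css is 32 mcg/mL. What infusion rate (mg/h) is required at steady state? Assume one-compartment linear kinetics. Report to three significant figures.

CL = 66.7 mL/min = 66.7 × 0.06 = 4.002 L/h
Vd does not affect the maintenance rate; only clearance governs steady-state input.
R₀ = 4.002 × 32 = 128.1 mg/h

128 mg/h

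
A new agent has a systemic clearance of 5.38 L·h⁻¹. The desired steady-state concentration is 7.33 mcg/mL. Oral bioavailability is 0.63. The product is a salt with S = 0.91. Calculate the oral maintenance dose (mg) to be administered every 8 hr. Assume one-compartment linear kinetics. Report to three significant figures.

D = CL × Css × τ / F / S = 5.380 × 7.33 × 8 / 0.63 / 0.91 = 550.3 mg

550 mg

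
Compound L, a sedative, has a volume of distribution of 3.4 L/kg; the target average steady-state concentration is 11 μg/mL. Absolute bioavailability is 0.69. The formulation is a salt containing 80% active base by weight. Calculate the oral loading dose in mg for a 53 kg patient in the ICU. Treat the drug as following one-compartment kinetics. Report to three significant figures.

Vd = 3.4 L/kg × 53 kg = 180.2 L
The loading dose fills Vd to the target concentration.
LD = Vd × C / F / S = 180.2 × 11.00 / 0.69 / 0.8 = 3591 mg

3590 mg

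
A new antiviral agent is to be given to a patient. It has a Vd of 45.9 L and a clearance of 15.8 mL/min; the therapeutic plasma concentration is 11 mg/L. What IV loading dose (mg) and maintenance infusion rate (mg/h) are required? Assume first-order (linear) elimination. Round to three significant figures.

Loading dose = Vd × C = 45.90 × 11 = 504.9 mg
CL = 15.8 mL/min = 15.8 × 0.06 = 0.9480 L/h
Infusion rate = 0.9480 L/h × 11 mg/L = 10.43 mg/h

(a) 505 mg; (b) 10.4 mg/h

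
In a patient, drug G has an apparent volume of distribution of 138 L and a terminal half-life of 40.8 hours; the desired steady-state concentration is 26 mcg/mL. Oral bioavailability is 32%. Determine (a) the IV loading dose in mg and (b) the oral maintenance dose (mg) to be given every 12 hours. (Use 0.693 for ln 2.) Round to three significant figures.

LD = Vd × C = 138.0 × 26 = 3588 mg
CL = 0.693 × Vd / t½ = 0.693 × 138.0 / 40.8 = 2.344 L/h
D = CL × Css × τ / F = 2.344 × 26 × 12 / 0.32 = 2285 mg

(a) 3590 mg; (b) 2290 mg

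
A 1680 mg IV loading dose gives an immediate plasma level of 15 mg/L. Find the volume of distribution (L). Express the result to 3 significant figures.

112 L

Immediately after an IV bolus, C₀ = Dose / Vd, so Vd = Dose / C₀.
Vd = 1680 / 15 = 112.0 L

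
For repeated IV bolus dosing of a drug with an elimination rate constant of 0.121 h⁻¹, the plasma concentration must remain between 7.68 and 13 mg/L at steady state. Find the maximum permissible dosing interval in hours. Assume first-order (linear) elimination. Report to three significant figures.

Between IV bolus doses, concentration decays as C = C₀·e^(−kτ), so C_peak/C_trough = e^(kτ).
τ_max = ln(C_peak/C_trough) / k = ln(13/7.68) / 0.1210 = 0.5263 / 0.1210 = 4.350 h

4.35 h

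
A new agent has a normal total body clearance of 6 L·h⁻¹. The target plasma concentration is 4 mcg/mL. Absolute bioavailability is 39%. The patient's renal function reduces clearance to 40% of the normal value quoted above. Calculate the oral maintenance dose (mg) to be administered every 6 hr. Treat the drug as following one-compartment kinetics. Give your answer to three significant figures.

Patient clearance = 0.4 × 6.000 = 2.400 L/h
At steady state, dose per interval replaces the amount cleared in that interval: F·D/τ = CL·Css.
D = CL × Css × τ / F = 2.400 × 4 × 6 / 0.39 = 147.7 mg

148 mg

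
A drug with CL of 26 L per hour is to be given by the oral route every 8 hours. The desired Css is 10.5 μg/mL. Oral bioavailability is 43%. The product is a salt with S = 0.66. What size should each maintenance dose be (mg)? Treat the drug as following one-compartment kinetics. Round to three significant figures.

D = CL × Css × τ / F / S = 26.00 × 10.5 × 8 / 0.43 / 0.66 = 7696 mg

7700 mg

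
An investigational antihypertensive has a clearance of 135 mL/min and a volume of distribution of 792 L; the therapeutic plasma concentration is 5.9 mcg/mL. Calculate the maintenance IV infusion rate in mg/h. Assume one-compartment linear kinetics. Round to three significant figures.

47.8 mg/h

CL = 135 mL/min × 60/1000 = 8.100 L/h
Infusion rate = CL · Css = 8.100 L/h × 5.9 mg/L = 47.79 mg/h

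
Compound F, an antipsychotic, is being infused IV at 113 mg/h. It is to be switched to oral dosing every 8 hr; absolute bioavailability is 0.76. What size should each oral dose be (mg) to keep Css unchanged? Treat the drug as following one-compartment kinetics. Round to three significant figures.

To maintain the same Css, the systemic dosing rate must be unchanged: F·D/τ = infusion rate.
D = rate × τ / F = 113 × 8 / 0.76 = 1189 mg

1190 mg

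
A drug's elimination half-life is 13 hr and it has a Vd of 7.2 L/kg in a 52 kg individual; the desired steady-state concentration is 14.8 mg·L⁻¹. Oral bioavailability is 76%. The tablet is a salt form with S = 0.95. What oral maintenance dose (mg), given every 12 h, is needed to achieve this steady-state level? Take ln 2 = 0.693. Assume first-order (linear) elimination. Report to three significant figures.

4910 mg

Vd(total) = 52 kg × 7.2 L/kg = 374.4 L
k = 0.693/13 = 0.05331 h⁻¹, so CL = k·Vd = 0.05331 × 374.4 = 19.96 L/h
D = CL × Css × τ / F / S = 19.96 × 14.8 × 12 / 0.76 / 0.95 = 4910 mg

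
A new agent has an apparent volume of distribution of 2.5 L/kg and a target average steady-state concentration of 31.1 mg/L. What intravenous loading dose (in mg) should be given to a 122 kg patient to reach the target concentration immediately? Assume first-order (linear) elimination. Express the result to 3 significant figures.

9490 mg

Vd = 2.5 L/kg × 122 kg = 305.0 L
LD = Vd × C = 305.0 × 31.10 = 9486 mg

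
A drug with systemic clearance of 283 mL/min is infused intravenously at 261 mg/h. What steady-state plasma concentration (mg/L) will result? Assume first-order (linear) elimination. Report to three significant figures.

15.4 mg/L

CL = 283 mL/min = 283 × 0.06 = 16.98 L/h
Css = rate / CL = 261 / 16.98 = 15.37 mg/L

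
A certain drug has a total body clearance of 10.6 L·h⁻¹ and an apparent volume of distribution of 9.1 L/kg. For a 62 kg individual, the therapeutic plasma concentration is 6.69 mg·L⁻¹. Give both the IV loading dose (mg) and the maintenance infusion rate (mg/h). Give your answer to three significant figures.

(a) 3770 mg; (b) 70.9 mg/h

Vd = 9.1 L/kg × 62 kg = 564.2 L
Loading: fill Vd to C_target → 564.2 L × 6.69 mg/L = 3774 mg
Maintenance: replace elimination → rate = CL × Css = 10.60 × 6.69 = 70.91 mg/h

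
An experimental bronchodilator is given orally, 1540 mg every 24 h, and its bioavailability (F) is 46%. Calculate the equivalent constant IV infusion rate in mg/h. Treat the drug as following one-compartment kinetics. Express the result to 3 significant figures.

Equivalent systemic input: infusion rate = F·D/τ.
Rate = 0.46 × 1540 / 24 = 29.52 mg/h

29.5 mg/h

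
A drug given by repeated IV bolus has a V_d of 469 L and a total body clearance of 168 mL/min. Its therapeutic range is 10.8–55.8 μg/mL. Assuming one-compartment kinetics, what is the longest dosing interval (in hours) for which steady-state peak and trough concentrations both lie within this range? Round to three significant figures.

CL = 168 mL/min = 168 × 0.06 = 10.08 L/h
k = CL / Vd = 10.08 / 469.0 = 0.02149 h⁻¹
Between IV bolus doses, concentration decays as C = C₀·e^(−kτ), so C_peak/C_trough = e^(kτ).
τ_max = ln(C_peak/C_trough) / k = ln(55.8/10.8) / 0.02149 = 1.642 / 0.02149 = 76.41 h

76.4 h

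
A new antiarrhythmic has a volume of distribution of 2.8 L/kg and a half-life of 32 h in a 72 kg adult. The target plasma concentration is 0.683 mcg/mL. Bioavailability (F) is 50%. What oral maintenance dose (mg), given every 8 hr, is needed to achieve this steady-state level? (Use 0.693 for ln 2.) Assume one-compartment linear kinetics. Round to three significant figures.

Total Vd = 2.8 × 72 = 201.6 L
CL = 0.693 × Vd / t½ = 0.693 × 201.6 / 32 = 4.366 L/h
D = CL × Css × τ / F = 4.366 × 0.683 × 8 / 0.5 = 47.71 mg

47.7 mg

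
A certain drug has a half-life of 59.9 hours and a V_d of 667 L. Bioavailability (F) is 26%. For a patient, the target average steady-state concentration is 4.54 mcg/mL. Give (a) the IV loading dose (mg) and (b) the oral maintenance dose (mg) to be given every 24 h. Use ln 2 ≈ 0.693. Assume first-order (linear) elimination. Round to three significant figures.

LD = Vd × C = 667.0 × 4.54 = 3028 mg
CL = 0.693 × Vd / t½ = 0.693 × 667.0 / 59.9 = 7.717 L/h
D = CL × Css × τ / F = 7.717 × 4.54 × 24 / 0.26 = 3234 mg

(a) 3030 mg; (b) 3230 mg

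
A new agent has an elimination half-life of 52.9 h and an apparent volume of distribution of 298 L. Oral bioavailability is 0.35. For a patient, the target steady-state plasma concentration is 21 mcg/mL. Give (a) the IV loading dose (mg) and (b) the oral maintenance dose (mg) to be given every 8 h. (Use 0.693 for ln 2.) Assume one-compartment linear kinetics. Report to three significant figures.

LD = Vd × C = 298.0 × 21 = 6258 mg
CL = 0.693 × Vd / t½ = 0.693 × 298.0 / 52.9 = 3.904 L/h
D = CL × Css × τ / F = 3.904 × 21 × 8 / 0.35 = 1874 mg

(a) 6260 mg; (b) 1870 mg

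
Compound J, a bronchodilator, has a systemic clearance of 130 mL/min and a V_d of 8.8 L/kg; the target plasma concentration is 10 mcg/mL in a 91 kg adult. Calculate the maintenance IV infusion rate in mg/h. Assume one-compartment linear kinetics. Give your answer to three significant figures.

78.0 mg/h

CL = 130 mL/min × 60/1000 = 7.800 L/h
Rate = CL × Css = 7.800 × 10 = 78.00 mg/h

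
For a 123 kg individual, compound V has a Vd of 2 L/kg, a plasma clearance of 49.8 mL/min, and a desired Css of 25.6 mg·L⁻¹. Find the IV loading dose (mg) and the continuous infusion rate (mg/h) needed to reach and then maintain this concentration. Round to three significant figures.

(a) 6300 mg; (b) 76.5 mg/h

Vd(total) = 123 kg × 2 L/kg = 246.0 L
LD = Vd · C_target = 246.0 × 25.6 = 6298 mg
CL = 49.8 mL/min = 49.8 × 0.06 = 2.988 L/h
Infusion rate = 2.988 L/h × 25.6 mg/L = 76.49 mg/h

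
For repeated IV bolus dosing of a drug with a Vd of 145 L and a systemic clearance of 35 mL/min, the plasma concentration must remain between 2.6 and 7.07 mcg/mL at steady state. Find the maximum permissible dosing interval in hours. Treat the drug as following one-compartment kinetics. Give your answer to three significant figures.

Convert clearance: 35 mL/min × 60 min/h ÷ 1000 mL/L = 2.100 L/h
k = CL / Vd = 2.100 / 145.0 = 0.01448 h⁻¹
Between IV bolus doses, concentration decays as C = C₀·e^(−kτ), so C_peak/C_trough = e^(kτ).
τ_max = ln(C_peak/C_trough) / k = ln(7.07/2.6) / 0.01448 = 1.000 / 0.01448 = 69.06 h

69.1 h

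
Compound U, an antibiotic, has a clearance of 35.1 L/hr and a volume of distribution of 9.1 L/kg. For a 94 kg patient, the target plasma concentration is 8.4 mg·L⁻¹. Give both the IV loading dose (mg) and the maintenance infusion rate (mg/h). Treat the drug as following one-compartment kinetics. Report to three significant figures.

Total Vd = 9.1 × 94 = 855.4 L
Loading dose = Vd × C = 855.4 × 8.4 = 7185 mg
Maintenance infusion rate = CL × Css = 35.10 × 8.4 = 294.8 mg/h

(a) 7190 mg; (b) 295 mg/h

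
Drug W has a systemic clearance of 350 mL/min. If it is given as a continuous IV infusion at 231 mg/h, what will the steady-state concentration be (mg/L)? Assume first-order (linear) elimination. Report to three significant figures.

CL = 350 mL/min × 60/1000 = 21.00 L/h
Css = rate / CL = 231 / 21.00 = 11.00 mg/L

11.0 mg/L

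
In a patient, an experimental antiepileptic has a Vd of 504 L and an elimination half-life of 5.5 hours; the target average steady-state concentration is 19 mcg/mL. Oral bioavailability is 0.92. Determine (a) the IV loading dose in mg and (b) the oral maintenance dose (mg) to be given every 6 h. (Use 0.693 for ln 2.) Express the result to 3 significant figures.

LD = Vd × C = 504.0 × 19 = 9576 mg
CL = 0.693 × Vd / t½ = 0.693 × 504.0 / 5.5 = 63.50 L/h
D = CL × Css × τ / F = 63.50 × 19 × 6 / 0.92 = 7868 mg

(a) 9580 mg; (b) 7870 mg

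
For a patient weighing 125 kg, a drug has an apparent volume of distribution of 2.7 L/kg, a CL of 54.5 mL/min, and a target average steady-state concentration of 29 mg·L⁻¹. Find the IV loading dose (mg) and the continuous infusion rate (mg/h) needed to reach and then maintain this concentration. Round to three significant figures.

(a) 9790 mg; (b) 94.8 mg/h

Total Vd = 2.7 × 125 = 337.5 L
LD = Vd · C_target = 337.5 × 29 = 9788 mg
CL = 54.5 mL/min = 54.5 × 0.06 = 3.270 L/h
Maintenance infusion rate = CL × Css = 3.270 × 29 = 94.83 mg/h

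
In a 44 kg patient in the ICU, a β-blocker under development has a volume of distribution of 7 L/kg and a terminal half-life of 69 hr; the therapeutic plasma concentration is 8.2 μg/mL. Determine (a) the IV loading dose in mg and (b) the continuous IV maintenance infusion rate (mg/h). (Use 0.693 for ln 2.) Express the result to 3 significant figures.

Vd = 7 L/kg × 44 kg = 308.0 L
LD = Vd × C = 308.0 × 8.2 = 2526 mg
CL = 0.693 × Vd / t½ = 0.693 × 308.0 / 69 = 3.093 L/h
Infusion rate = CL × Css = 3.093 × 8.2 = 25.36 mg/h

(a) 2530 mg; (b) 25.4 mg/h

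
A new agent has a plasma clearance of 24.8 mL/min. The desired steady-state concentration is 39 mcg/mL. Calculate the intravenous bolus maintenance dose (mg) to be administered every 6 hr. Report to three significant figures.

CL = 24.8 mL/min × 60/1000 = 1.488 L/h
At steady state, dose per interval replaces the amount cleared in that interval: D/τ = CL·Css.
D = CL × Css × τ = 1.488 × 39 × 6 = 348.2 mg

348 mg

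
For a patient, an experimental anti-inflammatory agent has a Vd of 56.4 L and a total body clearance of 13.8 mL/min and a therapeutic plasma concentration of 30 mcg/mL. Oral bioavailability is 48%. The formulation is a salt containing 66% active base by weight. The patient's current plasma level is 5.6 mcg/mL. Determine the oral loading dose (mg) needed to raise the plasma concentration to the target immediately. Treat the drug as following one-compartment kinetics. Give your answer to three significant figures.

4340 mg

Concentration deficit ΔC = 30 − 5.6 = 24.40 mg/L
LD = Vd × ΔC / F / S = 56.40 × 24.40 / 0.48 / 0.66 = 4344 mg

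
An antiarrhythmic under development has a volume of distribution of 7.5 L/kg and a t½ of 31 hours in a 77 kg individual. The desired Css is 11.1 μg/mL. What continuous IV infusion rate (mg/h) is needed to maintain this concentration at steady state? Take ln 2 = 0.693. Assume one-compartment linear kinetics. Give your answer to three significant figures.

143 mg/h

Total Vd = 7.5 × 77 = 577.5 L
k = 0.693/31 = 0.02235 h⁻¹, so CL = k·Vd = 0.02235 × 577.5 = 12.91 L/h
Infusion rate = CL × Css = 12.91 × 11.1 = 143.3 mg/h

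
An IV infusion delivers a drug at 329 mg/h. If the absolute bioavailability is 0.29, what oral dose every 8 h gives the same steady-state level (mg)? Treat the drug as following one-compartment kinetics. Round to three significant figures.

9080 mg

To maintain the same Css, the systemic dosing rate must be unchanged: F·D/τ = infusion rate.
D = rate × τ / F = 329 × 8 / 0.29 = 9076 mg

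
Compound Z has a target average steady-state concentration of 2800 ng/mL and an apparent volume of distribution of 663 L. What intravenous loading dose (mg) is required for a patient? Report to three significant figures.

C = 2800 ng/mL = 2.800 mg/L
The loading dose fills Vd to the target concentration.
LD = Vd × C = 663.0 × 2.800 = 1856 mg

1860 mg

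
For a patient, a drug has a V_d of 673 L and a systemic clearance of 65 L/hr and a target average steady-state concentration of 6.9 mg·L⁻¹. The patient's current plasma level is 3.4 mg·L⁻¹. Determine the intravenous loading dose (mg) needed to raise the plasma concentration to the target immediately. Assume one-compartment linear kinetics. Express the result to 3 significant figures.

Concentration deficit ΔC = 6.9 − 3.4 = 3.500 mg/L
LD = Vd × ΔC = 673.0 × 3.500 = 2356 mg

2360 mg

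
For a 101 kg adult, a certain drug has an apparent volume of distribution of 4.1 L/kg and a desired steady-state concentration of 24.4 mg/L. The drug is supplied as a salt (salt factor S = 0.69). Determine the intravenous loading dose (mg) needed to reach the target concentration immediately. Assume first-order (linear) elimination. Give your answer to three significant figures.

14600 mg

Vd(total) = 101 kg × 4.1 L/kg = 414.1 L
LD = Vd × C / S = 414.1 × 24.40 / 0.69 = 14640 mg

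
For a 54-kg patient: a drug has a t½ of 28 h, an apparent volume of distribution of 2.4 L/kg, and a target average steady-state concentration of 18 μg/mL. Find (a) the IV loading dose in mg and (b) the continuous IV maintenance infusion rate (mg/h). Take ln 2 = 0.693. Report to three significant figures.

(a) 2330 mg; (b) 57.7 mg/h

Vd = 2.4 L/kg × 54 kg = 129.6 L
LD = Vd × C = 129.6 × 18 = 2333 mg
CL = 0.693 × Vd / t½ = 0.693 × 129.6 / 28 = 3.208 L/h
Infusion rate = CL × Css = 3.208 × 18 = 57.74 mg/h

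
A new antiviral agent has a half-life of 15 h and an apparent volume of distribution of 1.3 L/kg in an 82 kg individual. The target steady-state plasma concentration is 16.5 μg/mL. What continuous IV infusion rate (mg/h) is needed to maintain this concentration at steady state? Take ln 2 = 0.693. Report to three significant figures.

81.3 mg/h

Total Vd = 1.3 × 82 = 106.6 L
k = 0.693/15 = 0.04620 h⁻¹, so CL = k·Vd = 0.04620 × 106.6 = 4.925 L/h
Infusion rate = CL × Css = 4.925 × 16.5 = 81.26 mg/h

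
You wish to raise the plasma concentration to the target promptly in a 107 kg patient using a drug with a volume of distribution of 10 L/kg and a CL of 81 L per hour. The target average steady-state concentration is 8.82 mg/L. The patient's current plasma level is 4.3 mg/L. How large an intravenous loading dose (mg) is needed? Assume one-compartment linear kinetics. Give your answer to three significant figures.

Vd(total) = 107 kg × 10 L/kg = 1070 L
Concentration deficit ΔC = 8.82 − 4.3 = 4.520 mg/L
LD = Vd × ΔC = 1070 × 4.520 = 4836 mg

4840 mg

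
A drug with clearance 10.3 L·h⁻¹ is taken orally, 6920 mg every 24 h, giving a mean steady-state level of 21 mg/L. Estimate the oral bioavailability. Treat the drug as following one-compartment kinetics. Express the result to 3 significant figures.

F·D/τ = CL·Css at steady state → F = CL·Css·τ / D.
F = 10.3 × 21 × 24 / 6920 = 0.750

0.750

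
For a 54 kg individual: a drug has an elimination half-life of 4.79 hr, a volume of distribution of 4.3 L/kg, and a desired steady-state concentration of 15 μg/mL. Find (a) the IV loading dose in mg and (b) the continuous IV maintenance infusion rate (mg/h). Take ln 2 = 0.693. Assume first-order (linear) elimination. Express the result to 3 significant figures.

Total Vd = 4.3 × 54 = 232.2 L
LD = Vd × C = 232.2 × 15 = 3483 mg
CL = 0.693 × Vd / t½ = 0.693 × 232.2 / 4.79 = 33.59 L/h
Infusion rate = CL × Css = 33.59 × 15 = 503.9 mg/h

(a) 3480 mg; (b) 504 mg/h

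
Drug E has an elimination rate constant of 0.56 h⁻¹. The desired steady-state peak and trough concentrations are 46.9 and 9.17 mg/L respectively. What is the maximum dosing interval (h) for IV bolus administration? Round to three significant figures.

Between IV bolus doses, concentration decays as C = C₀·e^(−kτ), so C_peak/C_trough = e^(kτ).
τ_max = ln(C_peak/C_trough) / k = ln(46.9/9.17) / 0.5600 = 1.632 / 0.5600 = 2.914 h

2.91 h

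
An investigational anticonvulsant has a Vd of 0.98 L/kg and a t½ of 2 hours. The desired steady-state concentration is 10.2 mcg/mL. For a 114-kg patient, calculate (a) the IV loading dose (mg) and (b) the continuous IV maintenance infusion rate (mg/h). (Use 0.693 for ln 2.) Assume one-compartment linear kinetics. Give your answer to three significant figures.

Vd(total) = 114 kg × 0.98 L/kg = 111.7 L
LD = Vd × C = 111.7 × 10.2 = 1139 mg
CL = 0.693 × Vd / t½ = 0.693 × 111.7 / 2 = 38.70 L/h
Infusion rate = CL × Css = 38.70 × 10.2 = 394.7 mg/h

(a) 1140 mg; (b) 395 mg/h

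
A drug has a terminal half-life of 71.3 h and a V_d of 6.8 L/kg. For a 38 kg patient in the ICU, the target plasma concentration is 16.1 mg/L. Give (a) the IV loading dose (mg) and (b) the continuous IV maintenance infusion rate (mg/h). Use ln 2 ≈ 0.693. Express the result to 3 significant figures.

Vd(total) = 38 kg × 6.8 L/kg = 258.4 L
LD = Vd × C = 258.4 × 16.1 = 4160 mg
CL = 0.693 × Vd / t½ = 0.693 × 258.4 / 71.3 = 2.512 L/h
Infusion rate = CL × Css = 2.512 × 16.1 = 40.44 mg/h

(a) 4160 mg; (b) 40.4 mg/h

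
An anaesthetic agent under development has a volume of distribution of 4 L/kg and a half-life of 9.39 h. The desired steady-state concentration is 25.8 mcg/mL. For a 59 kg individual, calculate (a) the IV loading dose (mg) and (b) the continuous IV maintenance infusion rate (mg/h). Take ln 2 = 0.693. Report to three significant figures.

Vd = 4 L/kg × 59 kg = 236.0 L
LD = Vd × C = 236.0 × 25.8 = 6089 mg
CL = 0.693 × Vd / t½ = 0.693 × 236.0 / 9.39 = 17.42 L/h
Infusion rate = CL × Css = 17.42 × 25.8 = 449.4 mg/h

(a) 6090 mg; (b) 449 mg/h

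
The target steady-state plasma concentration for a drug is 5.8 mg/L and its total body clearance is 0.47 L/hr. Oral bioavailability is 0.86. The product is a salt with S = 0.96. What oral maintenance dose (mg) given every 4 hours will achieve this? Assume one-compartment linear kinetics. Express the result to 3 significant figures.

D = CL × Css × τ / F / S = 0.4700 × 5.8 × 4 / 0.86 / 0.96 = 13.21 mg

13.2 mg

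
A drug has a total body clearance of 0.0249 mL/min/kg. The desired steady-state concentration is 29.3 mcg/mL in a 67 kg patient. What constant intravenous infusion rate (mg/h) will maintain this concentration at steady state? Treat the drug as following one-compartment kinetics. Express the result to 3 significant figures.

CL = 0.0249 mL/min/kg × 67 kg = 1.668 mL/min = 1.668 × 60/1000 = 0.1001 L/h
At steady state, infusion rate equals elimination rate: rate in = CL × Css.
Rate = CL × Css = 0.1001 × 29.3 = 2.933 mg/h

2.93 mg/h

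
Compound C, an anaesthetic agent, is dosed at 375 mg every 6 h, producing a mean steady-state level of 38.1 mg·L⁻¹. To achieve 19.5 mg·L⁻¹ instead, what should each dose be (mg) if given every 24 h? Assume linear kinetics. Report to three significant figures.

With linear kinetics, Css is proportional to dose rate (D/τ) at fixed clearance.
D₂ = D₁ × (Css,target / Css,current) × (τ₂/τ₁) = 375 × (19.5/38.1) × (24/6) = 767.7 mg

768 mg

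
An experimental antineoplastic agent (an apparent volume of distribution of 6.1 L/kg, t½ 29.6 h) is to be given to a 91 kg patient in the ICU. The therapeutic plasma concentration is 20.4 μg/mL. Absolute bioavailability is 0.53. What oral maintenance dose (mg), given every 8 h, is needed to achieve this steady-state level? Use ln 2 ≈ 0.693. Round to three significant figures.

Total Vd = 6.1 × 91 = 555.1 L
CL = ln 2 · Vd / t½ = 0.693 × 555.1 / 29.6 = 13.00 L/h
D = CL × Css × τ / F = 13.00 × 20.4 × 8 / 0.53 = 4003 mg

4000 mg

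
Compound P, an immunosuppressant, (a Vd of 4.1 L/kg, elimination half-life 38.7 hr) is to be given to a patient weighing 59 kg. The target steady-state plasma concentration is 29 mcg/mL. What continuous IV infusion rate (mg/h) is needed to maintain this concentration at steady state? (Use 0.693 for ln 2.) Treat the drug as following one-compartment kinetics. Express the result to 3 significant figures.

126 mg/h

Vd(total) = 59 kg × 4.1 L/kg = 241.9 L
k = 0.693/38.7 = 0.01791 h⁻¹, so CL = k·Vd = 0.01791 × 241.9 = 4.332 L/h
Infusion rate = CL × Css = 4.332 × 29 = 125.6 mg/h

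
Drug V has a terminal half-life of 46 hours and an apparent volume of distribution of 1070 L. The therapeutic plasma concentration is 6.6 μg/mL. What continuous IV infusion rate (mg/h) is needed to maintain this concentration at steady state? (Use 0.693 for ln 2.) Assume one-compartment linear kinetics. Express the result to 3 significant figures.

CL = ln 2 · Vd / t½ = 0.693 × 1070 / 46 = 16.12 L/h
Infusion rate = CL × Css = 16.12 × 6.6 = 106.4 mg/h

106 mg/h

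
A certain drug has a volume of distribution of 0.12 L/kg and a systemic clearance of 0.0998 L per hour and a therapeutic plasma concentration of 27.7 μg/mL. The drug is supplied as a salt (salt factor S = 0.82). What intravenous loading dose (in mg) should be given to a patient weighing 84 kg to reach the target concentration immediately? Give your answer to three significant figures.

Vd(total) = 84 kg × 0.12 L/kg = 10.08 L
The loading dose fills Vd to the target concentration.
LD = Vd × C / S = 10.08 × 27.70 / 0.82 = 340.5 mg

341 mg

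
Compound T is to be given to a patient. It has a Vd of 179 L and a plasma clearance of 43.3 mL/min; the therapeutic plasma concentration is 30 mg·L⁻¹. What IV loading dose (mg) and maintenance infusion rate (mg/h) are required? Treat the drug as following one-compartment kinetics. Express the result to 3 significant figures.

LD = Vd · C_target = 179.0 × 30 = 5370 mg
Convert clearance: 43.3 mL/min × 60 min/h ÷ 1000 mL/L = 2.598 L/h
Maintenance: replace elimination → rate = CL × Css = 2.598 × 30 = 77.94 mg/h

(a) 5370 mg; (b) 77.9 mg/h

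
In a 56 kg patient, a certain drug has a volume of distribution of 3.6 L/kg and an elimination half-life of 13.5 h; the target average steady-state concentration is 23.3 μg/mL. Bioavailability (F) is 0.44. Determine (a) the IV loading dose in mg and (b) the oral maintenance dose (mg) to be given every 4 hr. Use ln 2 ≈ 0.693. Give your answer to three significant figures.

Total Vd = 3.6 × 56 = 201.6 L
LD = Vd × C = 201.6 × 23.3 = 4697 mg
CL = 0.693 × Vd / t½ = 0.693 × 201.6 / 13.5 = 10.35 L/h
D = CL × Css × τ / F = 10.35 × 23.3 × 4 / 0.44 = 2192 mg

(a) 4700 mg; (b) 2190 mg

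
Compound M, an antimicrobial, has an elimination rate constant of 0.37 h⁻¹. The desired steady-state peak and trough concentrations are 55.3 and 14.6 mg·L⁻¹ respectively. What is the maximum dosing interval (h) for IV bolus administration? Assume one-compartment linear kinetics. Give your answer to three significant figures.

3.60 h

Between IV bolus doses, concentration decays as C = C₀·e^(−kτ), so C_peak/C_trough = e^(kτ).
τ_max = ln(C_peak/C_trough) / k = ln(55.3/14.6) / 0.3700 = 1.332 / 0.3700 = 3.600 h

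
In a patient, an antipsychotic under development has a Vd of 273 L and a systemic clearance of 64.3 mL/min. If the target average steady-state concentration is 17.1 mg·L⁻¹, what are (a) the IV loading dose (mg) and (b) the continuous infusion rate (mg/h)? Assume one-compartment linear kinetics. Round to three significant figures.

(a) 4670 mg; (b) 66.0 mg/h

Loading dose = Vd × C = 273.0 × 17.1 = 4668 mg
CL = 64.3 mL/min × 60/1000 = 3.858 L/h
Maintenance: replace elimination → rate = CL × Css = 3.858 × 17.1 = 65.97 mg/h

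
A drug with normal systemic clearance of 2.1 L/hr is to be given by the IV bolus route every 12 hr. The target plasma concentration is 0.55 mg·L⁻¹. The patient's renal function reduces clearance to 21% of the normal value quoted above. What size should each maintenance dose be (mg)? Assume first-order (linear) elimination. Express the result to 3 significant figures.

2.91 mg

Patient clearance = 0.21 × 2.100 = 0.4410 L/h
D = CL × Css × τ = 0.4410 × 0.55 × 12 = 2.911 mg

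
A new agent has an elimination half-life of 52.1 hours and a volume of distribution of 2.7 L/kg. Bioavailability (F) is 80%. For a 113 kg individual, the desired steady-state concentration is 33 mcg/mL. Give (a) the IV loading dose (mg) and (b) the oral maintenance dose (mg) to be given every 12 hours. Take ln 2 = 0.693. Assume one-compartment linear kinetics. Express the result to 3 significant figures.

(a) 10100 mg; (b) 2010 mg

Vd(total) = 113 kg × 2.7 L/kg = 305.1 L
LD = Vd × C = 305.1 × 33 = 10070 mg
CL = 0.693 × Vd / t½ = 0.693 × 305.1 / 52.1 = 4.058 L/h
D = CL × Css × τ / F = 4.058 × 33 × 12 / 0.8 = 2009 mg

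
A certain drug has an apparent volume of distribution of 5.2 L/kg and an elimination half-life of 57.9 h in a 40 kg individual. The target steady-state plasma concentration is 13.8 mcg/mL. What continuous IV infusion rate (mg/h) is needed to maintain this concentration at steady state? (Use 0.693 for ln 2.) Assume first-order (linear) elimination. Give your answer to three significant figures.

Vd = 5.2 L/kg × 40 kg = 208.0 L
CL = ln 2 · Vd / t½ = 0.693 × 208.0 / 57.9 = 2.490 L/h
Infusion rate = CL × Css = 2.490 × 13.8 = 34.36 mg/h

34.4 mg/h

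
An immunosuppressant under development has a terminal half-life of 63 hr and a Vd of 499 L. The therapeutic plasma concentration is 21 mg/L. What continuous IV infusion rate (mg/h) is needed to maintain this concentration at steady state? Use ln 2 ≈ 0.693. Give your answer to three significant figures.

k = 0.693/63 = 0.01100 h⁻¹, so CL = k·Vd = 0.01100 × 499.0 = 5.489 L/h
Infusion rate = CL × Css = 5.489 × 21 = 115.3 mg/h

115 mg/h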